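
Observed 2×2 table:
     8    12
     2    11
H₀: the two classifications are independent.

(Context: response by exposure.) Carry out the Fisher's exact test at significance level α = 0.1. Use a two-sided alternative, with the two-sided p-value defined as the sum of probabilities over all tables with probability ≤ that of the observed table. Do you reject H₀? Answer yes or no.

Margins: r₁=20, r₂=13, c₁=10, c₂=23, n=33
p_obs = C(20,8)·C(13,2)/C(33,10); sum pmf over tables with pmf ≤ p_obs
p-value (two-sided) = 0.24549
At α=0.1: p ≥ α → fail to reject H₀

reject H₀: no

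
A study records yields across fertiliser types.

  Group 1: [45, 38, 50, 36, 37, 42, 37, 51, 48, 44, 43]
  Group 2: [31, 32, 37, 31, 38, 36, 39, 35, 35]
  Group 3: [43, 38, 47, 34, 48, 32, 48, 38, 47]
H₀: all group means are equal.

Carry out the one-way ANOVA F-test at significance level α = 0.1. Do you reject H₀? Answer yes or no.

Group means [42.82, 34.89, 41.67], grand mean 40.000
SSB = Σnᵢ(x̄ᵢ−x̄)² = 347.475; SSW = ΣΣ(x−x̄ᵢ)² = 678.525
MSB = 347.475/2 = 173.7374; MSW = 678.525/26 = 26.0971
F = MSB/MSW = 6.6573
df = (2, 26)
p-value (upper-tail) = 0.00463
At α=0.1: p < α → reject H₀

reject H₀: yes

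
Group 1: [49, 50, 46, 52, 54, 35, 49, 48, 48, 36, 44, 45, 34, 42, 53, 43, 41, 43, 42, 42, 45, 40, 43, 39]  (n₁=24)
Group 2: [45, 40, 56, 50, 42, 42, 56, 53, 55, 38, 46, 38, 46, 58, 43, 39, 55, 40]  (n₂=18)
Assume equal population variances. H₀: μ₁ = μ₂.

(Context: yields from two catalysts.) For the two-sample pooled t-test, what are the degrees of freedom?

df = n₁ + n₂ − 2 = 24 + 18 − 2 = 40

degrees of freedom = 40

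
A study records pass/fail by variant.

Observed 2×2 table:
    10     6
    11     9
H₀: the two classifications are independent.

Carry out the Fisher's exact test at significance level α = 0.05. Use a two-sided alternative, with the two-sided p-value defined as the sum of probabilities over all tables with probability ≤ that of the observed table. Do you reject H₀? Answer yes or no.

Margins: r₁=16, r₂=20, c₁=21, c₂=15, n=36
p_obs = C(16,10)·C(20,11)/C(36,21); sum pmf over tables with pmf ≤ p_obs
p-value (two-sided) = 0.74118
At α=0.05: p ≥ α → fail to reject H₀

reject H₀: no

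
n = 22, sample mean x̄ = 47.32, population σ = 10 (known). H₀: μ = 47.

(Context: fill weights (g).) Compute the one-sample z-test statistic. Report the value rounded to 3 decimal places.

SE = σ/√n = 10/√22 = 2.1320
z = (x̄−μ₀)/SE = (47.32−47)/2.1320 = 0.1501

test statistic = 0.150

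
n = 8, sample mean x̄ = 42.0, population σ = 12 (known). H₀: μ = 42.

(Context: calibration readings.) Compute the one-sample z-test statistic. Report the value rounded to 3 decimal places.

SE = σ/√n = 12/√8 = 4.2426
z = (x̄−μ₀)/SE = (42.0−42)/4.2426 = 0.0000

test statistic = 0.000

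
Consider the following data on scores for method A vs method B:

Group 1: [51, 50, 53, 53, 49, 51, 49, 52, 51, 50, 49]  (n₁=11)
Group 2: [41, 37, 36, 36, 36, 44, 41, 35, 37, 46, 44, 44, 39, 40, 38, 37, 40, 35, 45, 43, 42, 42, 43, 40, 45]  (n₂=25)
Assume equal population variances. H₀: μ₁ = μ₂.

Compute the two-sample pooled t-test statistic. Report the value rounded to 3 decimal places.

x̄₁=50.727, s₁=1.489, n₁=11
x̄₂=40.240, s₂=3.479, n₂=25
s_p² = [10·1.489² + 24·3.479²]/34 = 9.1983
SE = √(s_p²·(1/11+1/25)) = 1.0973
t = (50.727−40.240)/1.0973 = 9.5571
df = 34

test statistic = 9.557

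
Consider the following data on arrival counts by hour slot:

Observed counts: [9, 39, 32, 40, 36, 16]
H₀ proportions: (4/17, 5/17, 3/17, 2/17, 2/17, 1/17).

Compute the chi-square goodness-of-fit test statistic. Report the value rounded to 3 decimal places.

n = 172; E_i = n·p_i = [40.47, 50.59, 30.35, 20.24, 20.24, 10.12]
χ² = (9−40.47)²/40.47 + (39−50.59)²/50.59 + (32−30.35)²/30.35 + (40−20.24)²/20.24 + (36−20.24)²/20.24 + (16−10.12)²/10.12 = 62.2228
df = 5

test statistic = 62.223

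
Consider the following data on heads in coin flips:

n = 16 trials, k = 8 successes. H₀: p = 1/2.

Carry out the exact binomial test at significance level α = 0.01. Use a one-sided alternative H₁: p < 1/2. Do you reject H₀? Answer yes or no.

Exact binomial: n=16, k=8, p₀=1/2=0.5000
P(X≤8) from Σ C(n,i)·p₀^i·(1−p₀)^(n−i)
p-value (one-sided, H₁ less) = 0.59819
At α=0.01: p ≥ α → fail to reject H₀

reject H₀: no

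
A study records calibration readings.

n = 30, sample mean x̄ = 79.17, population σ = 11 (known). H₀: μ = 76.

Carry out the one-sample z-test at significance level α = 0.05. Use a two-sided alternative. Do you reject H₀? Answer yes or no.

SE = σ/√n = 11/√30 = 2.0083
z = (x̄−μ₀)/SE = (79.17−76)/2.0083 = 1.5784
p-value (two-sided) = 0.11447
At α=0.05: p ≥ α → fail to reject H₀

reject H₀: no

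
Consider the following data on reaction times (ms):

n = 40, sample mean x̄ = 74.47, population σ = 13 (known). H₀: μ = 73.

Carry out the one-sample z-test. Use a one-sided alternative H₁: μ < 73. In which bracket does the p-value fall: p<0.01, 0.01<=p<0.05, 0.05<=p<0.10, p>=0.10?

p-value bracket: p>=0.10

SE = σ/√n = 13/√40 = 2.0555
z = (x̄−μ₀)/SE = (74.47−73)/2.0555 = 0.7152
p-value (one-sided, H₁ less) = 0.76275
→ bracket: p>=0.10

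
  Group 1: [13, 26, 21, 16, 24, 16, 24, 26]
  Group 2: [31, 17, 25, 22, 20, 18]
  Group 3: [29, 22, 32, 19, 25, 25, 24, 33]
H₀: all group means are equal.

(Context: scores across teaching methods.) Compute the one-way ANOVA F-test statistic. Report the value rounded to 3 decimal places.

Group means [20.75, 22.17, 26.12], grand mean 23.091
SSB = Σnᵢ(x̄ᵢ−x̄)² = 122.610; SSW = ΣΣ(x−x̄ᵢ)² = 481.208
MSB = 122.610/2 = 61.3049; MSW = 481.208/19 = 25.3268
F = MSB/MSW = 2.4206
df = (2, 19)

test statistic = 2.421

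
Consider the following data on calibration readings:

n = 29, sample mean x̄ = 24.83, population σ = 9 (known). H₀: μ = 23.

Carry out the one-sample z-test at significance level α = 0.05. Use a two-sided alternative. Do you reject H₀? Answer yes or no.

reject H₀: no

SE = σ/√n = 9/√29 = 1.6713
z = (x̄−μ₀)/SE = (24.83−23)/1.6713 = 1.0950
p-value (two-sided) = 0.27352
At α=0.05: p ≥ α → fail to reject H₀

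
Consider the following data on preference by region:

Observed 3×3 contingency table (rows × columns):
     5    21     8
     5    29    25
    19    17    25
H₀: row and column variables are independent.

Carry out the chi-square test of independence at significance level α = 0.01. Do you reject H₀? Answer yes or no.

reject H₀: yes

Row totals [34, 59, 61], col totals [29, 67, 58], n=154
χ² = (5−6.40)²/6.40 + (21−14.79)²/14.79 + (8−12.81)²/12.81 + (5−11.11)²/11.11 + (29−25.67)²/25.67 + (25−22.22)²/22.22 + (19−11.49)²/11.49 + (17−26.54)²/26.54 + (25−22.97)²/22.97 = 17.3772
df = 4
p-value (upper-tail) = 0.00163
At α=0.01: p < α → reject H₀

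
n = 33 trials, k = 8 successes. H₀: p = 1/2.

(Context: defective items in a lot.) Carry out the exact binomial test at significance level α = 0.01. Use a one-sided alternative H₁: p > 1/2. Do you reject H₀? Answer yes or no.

Exact binomial: n=33, k=8, p₀=1/2=0.5000
P(X≥8) from Σ C(n,i)·p₀^i·(1−p₀)^(n−i)
p-value (one-sided, H₁ greater) = 0.99934
At α=0.01: p ≥ α → fail to reject H₀

reject H₀: no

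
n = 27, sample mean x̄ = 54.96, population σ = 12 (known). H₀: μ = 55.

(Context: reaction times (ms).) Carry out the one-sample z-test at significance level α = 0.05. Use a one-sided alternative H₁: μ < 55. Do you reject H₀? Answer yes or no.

reject H₀: no

SE = σ/√n = 12/√27 = 2.3094
z = (x̄−μ₀)/SE = (54.96−55)/2.3094 = -0.0173
p-value (one-sided, H₁ less) = 0.49309
At α=0.05: p ≥ α → fail to reject H₀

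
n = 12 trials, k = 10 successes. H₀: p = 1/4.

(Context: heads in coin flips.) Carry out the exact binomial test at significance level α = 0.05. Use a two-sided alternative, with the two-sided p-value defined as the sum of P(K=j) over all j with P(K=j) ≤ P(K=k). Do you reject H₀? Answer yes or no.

reject H₀: yes

Exact binomial: n=12, k=10, p₀=1/4=0.2500
P(X=j) = C(n,j)·p₀^j·(1−p₀)^(n−j); p = Σ P(X=j) over j with P(X=j) ≤ P(X=10)
p-value (two-sided) = 0.00004
At α=0.05: p < α → reject H₀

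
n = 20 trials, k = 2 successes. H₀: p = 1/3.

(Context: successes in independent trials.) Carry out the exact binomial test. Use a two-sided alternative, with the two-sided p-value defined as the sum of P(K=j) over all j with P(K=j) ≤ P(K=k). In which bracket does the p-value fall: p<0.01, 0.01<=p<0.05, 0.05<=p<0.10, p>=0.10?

p-value bracket: 0.01<=p<0.05

Exact binomial: n=20, k=2, p₀=1/3=0.3333
P(X=j) = C(n,j)·p₀^j·(1−p₀)^(n−j); p = Σ P(X=j) over j with P(X=j) ≤ P(X=2)
p-value (two-sided) = 0.03057
→ bracket: 0.01<=p<0.05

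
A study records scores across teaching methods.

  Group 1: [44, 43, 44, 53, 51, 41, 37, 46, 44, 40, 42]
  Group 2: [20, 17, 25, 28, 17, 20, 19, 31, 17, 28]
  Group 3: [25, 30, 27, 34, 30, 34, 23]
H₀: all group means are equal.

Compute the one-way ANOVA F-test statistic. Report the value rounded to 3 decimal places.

test statistic = 57.103

Group means [44.09, 22.20, 29.00], grand mean 32.500
SSB = Σnᵢ(x̄ᵢ−x̄)² = 2624.491; SSW = ΣΣ(x−x̄ᵢ)² = 574.509
MSB = 2624.491/2 = 1312.2455; MSW = 574.509/25 = 22.9804
F = MSB/MSW = 57.1029
df = (2, 25)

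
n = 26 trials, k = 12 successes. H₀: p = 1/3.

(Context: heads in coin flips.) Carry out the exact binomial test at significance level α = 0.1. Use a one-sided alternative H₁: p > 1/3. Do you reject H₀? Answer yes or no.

Exact binomial: n=26, k=12, p₀=1/3=0.3333
P(X≥12) from Σ C(n,i)·p₀^i·(1−p₀)^(n−i)
p-value (one-sided, H₁ greater) = 0.12052
At α=0.1: p ≥ α → fail to reject H₀

reject H₀: no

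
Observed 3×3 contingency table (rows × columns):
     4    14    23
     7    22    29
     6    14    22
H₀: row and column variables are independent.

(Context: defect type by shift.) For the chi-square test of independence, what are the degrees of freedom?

degrees of freedom = 4

df = (r−1)(c−1) = (3−1)·(3−1) = 4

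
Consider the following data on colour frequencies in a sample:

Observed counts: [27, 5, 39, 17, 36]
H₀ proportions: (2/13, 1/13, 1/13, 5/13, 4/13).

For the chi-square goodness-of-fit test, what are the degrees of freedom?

degrees of freedom = 4

df = k − 1 = 5 − 1 = 4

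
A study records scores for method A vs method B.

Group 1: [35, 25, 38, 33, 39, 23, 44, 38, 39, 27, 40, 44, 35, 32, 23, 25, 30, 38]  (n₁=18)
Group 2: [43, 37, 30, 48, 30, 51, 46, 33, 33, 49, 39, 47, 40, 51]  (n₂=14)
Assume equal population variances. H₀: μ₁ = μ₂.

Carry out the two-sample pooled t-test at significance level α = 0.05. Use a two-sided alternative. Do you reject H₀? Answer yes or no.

reject H₀: yes

x̄₁=33.778, s₁=6.899, n₁=18
x̄₂=41.214, s₂=7.688, n₂=14
s_p² = [17·6.899² + 13·7.688²]/30 = 52.5823
SE = √(s_p²·(1/18+1/14)) = 2.5840
t = (33.778−41.214)/2.5840 = -2.8779
df = 30
p-value (two-sided) = 0.00731
At α=0.05: p < α → reject H₀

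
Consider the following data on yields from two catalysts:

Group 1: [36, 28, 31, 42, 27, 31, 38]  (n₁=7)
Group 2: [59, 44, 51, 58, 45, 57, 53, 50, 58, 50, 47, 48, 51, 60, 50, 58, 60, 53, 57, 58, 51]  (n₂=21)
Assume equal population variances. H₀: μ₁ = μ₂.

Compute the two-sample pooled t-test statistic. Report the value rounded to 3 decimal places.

test statistic = -8.854

x̄₁=33.286, s₁=5.529, n₁=7
x̄₂=53.238, s₂=5.049, n₂=21
s_p² = [6·5.529² + 20·5.049²]/26 = 26.6630
SE = √(s_p²·(1/7+1/21)) = 2.2536
t = (33.286−53.238)/2.2536 = -8.8536
df = 26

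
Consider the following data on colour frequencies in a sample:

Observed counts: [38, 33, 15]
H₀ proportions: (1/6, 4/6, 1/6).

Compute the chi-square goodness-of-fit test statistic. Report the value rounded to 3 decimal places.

n = 86; E_i = n·p_i = [14.33, 57.33, 14.33]
χ² = (38−14.33)²/14.33 + (33−57.33)²/57.33 + (15−14.33)²/14.33 = 49.4360
df = 2

test statistic = 49.436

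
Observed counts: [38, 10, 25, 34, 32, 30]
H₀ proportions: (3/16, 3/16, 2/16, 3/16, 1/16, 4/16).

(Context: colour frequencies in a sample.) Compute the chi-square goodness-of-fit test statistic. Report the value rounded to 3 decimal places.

test statistic = 64.041

n = 169; E_i = n·p_i = [31.69, 31.69, 21.12, 31.69, 10.56, 42.25]
χ² = (38−31.69)²/31.69 + (10−31.69)²/31.69 + (25−21.12)²/21.12 + (34−31.69)²/31.69 + (32−10.56)²/10.56 + (30−42.25)²/42.25 = 64.0414
df = 5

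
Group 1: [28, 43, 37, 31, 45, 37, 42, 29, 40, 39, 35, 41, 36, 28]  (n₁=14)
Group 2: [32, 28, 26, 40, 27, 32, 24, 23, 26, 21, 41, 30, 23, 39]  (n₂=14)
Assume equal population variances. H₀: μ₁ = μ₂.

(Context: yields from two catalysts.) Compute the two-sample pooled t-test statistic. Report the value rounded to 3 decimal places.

x̄₁=36.500, s₁=5.667, n₁=14
x̄₂=29.429, s₂=6.595, n₂=14
s_p² = [13·5.667² + 13·6.595²]/26 = 37.8049
SE = √(s_p²·(1/14+1/14)) = 2.3239
t = (36.500−29.429)/2.3239 = 3.0429
df = 26

test statistic = 3.043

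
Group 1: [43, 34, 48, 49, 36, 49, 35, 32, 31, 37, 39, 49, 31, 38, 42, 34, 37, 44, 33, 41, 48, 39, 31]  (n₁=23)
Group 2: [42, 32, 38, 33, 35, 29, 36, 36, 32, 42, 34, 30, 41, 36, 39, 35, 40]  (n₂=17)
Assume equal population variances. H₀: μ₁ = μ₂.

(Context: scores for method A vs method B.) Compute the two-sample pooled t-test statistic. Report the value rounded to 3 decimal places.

x̄₁=39.130, s₁=6.312, n₁=23
x̄₂=35.882, s₂=4.014, n₂=17
s_p² = [22·6.312² + 16·4.014²]/38 = 29.8519
SE = √(s_p²·(1/23+1/17)) = 1.7475
t = (39.130−35.882)/1.7475 = 1.8587
df = 38

test statistic = 1.859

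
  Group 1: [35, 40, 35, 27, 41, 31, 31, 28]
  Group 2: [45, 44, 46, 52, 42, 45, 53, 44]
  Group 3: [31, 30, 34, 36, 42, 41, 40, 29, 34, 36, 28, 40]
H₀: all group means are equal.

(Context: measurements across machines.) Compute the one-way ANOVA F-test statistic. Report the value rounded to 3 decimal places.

test statistic = 18.316

Group means [33.50, 46.38, 35.08], grand mean 37.857
SSB = Σnᵢ(x̄ᵢ−x̄)² = 824.637; SSW = ΣΣ(x−x̄ᵢ)² = 562.792
MSB = 824.637/2 = 412.3185; MSW = 562.792/25 = 22.5117
F = MSB/MSW = 18.3158
df = (2, 25)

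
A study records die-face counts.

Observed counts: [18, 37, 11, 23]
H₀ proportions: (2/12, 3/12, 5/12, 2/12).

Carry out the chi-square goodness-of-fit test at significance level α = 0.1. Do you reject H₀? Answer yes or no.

n = 89; E_i = n·p_i = [14.83, 22.25, 37.08, 14.83]
χ² = (18−14.83)²/14.83 + (37−22.25)²/22.25 + (11−37.08)²/37.08 + (23−14.83)²/14.83 = 33.2966
df = 3
p-value (upper-tail) = 0.00000
At α=0.1: p < α → reject H₀

reject H₀: yes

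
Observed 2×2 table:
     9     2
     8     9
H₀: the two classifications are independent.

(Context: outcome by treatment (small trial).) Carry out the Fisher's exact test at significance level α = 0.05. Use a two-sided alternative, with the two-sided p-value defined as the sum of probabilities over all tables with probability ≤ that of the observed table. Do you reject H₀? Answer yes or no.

Margins: r₁=11, r₂=17, c₁=17, c₂=11, n=28
p_obs = C(11,9)·C(17,8)/C(28,17); sum pmf over tables with pmf ≤ p_obs
p-value (two-sided) = 0.11496
At α=0.05: p ≥ α → fail to reject H₀

reject H₀: no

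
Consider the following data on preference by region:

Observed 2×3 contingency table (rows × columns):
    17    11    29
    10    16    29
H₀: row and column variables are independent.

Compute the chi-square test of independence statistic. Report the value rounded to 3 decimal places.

test statistic = 2.706

Row totals [57, 55], col totals [27, 27, 58], n=112
χ² = (17−13.74)²/13.74 + (11−13.74)²/13.74 + (29−29.52)²/29.52 + (10−13.26)²/13.26 + (16−13.26)²/13.26 + (29−28.48)²/28.48 = 2.7059
df = 2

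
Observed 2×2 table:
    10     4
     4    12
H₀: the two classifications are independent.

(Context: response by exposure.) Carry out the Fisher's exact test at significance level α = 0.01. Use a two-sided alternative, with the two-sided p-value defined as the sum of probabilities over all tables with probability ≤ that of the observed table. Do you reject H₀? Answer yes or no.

reject H₀: no

Margins: r₁=14, r₂=16, c₁=14, c₂=16, n=30
p_obs = C(14,10)·C(16,4)/C(30,14); sum pmf over tables with pmf ≤ p_obs
p-value (two-sided) = 0.02613
At α=0.01: p ≥ α → fail to reject H₀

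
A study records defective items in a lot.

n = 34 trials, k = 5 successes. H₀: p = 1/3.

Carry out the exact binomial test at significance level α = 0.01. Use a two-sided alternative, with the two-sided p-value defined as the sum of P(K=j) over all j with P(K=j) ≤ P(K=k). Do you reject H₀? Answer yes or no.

reject H₀: no

Exact binomial: n=34, k=5, p₀=1/3=0.3333
P(X=j) = C(n,j)·p₀^j·(1−p₀)^(n−j); p = Σ P(X=j) over j with P(X=j) ≤ P(X=5)
p-value (two-sided) = 0.02719
At α=0.01: p ≥ α → fail to reject H₀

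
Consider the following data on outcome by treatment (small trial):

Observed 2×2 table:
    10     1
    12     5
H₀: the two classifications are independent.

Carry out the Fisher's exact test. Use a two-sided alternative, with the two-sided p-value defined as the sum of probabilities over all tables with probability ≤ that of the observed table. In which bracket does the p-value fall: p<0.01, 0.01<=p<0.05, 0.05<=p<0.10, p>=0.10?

p-value bracket: p>=0.10

Margins: r₁=11, r₂=17, c₁=22, c₂=6, n=28
p_obs = C(11,10)·C(17,12)/C(28,22); sum pmf over tables with pmf ≤ p_obs
p-value (two-sided) = 0.35473
→ bracket: p>=0.10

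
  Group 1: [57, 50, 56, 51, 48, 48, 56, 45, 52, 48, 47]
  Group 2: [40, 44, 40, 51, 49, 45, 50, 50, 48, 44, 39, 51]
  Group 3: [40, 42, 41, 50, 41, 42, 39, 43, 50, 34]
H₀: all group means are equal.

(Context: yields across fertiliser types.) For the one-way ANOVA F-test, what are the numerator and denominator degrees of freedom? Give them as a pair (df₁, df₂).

degrees of freedom = [2, 30]

k = 3 groups, N = 33 total
df = (k−1, N−k) = (3−1, 33−3) = (2, 30)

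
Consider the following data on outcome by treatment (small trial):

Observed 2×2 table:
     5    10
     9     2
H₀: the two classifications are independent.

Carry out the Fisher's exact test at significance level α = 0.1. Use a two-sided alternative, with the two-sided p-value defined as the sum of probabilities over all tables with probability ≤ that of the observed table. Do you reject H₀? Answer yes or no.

reject H₀: yes

Margins: r₁=15, r₂=11, c₁=14, c₂=12, n=26
p_obs = C(15,5)·C(11,9)/C(26,14); sum pmf over tables with pmf ≤ p_obs
p-value (two-sided) = 0.02142
At α=0.1: p < α → reject H₀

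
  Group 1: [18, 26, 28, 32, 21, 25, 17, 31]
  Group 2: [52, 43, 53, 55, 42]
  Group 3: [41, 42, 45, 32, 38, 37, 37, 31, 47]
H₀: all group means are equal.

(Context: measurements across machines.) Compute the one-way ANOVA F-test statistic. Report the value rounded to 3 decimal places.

test statistic = 30.377

Group means [24.75, 49.00, 38.89], grand mean 36.045
SSB = Σnᵢ(x̄ᵢ−x̄)² = 1932.566; SSW = ΣΣ(x−x̄ᵢ)² = 604.389
MSB = 1932.566/2 = 966.2828; MSW = 604.389/19 = 31.8099
F = MSB/MSW = 30.3768
df = (2, 19)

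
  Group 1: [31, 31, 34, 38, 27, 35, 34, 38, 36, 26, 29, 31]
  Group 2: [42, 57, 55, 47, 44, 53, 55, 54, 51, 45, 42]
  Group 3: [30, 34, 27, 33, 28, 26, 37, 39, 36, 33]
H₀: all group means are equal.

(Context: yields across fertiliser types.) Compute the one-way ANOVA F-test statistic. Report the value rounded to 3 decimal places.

test statistic = 48.086

Group means [32.50, 49.55, 32.30], grand mean 38.121
SSB = Σnᵢ(x̄ᵢ−x̄)² = 2153.688; SSW = ΣΣ(x−x̄ᵢ)² = 671.827
MSB = 2153.688/2 = 1076.8439; MSW = 671.827/30 = 22.3942
F = MSB/MSW = 48.0857
df = (2, 30)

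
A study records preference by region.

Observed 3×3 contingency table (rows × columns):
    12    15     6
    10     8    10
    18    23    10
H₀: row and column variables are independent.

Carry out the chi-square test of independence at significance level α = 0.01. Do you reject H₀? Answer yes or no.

Row totals [33, 28, 51], col totals [40, 46, 26], n=112
χ² = (12−11.79)²/11.79 + (15−13.55)²/13.55 + (6−7.66)²/7.66 + (10−10.00)²/10.00 + (8−11.50)²/11.50 + (10−6.50)²/6.50 + (18−18.21)²/18.21 + (23−20.95)²/20.95 + (10−11.84)²/11.84 = 3.9577
df = 4
p-value (upper-tail) = 0.41176
At α=0.01: p ≥ α → fail to reject H₀

reject H₀: no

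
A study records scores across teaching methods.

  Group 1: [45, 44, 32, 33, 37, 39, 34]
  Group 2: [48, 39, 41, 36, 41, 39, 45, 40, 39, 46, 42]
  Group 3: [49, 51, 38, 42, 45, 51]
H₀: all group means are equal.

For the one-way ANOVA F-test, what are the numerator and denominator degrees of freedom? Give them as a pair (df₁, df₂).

k = 3 groups, N = 24 total
df = (k−1, N−k) = (3−1, 24−3) = (2, 21)

degrees of freedom = [2, 21]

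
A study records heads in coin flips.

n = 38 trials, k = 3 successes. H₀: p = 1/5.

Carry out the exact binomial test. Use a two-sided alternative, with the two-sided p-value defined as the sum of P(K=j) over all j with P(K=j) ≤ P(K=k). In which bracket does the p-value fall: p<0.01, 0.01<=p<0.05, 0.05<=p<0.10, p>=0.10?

p-value bracket: 0.05<=p<0.10

Exact binomial: n=38, k=3, p₀=1/5=0.2000
P(X=j) = C(n,j)·p₀^j·(1−p₀)^(n−j); p = Σ P(X=j) over j with P(X=j) ≤ P(X=3)
p-value (two-sided) = 0.06747
→ bracket: 0.05<=p<0.10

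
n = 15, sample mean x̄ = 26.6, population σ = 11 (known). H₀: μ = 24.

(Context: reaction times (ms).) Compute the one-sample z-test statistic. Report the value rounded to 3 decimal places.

SE = σ/√n = 11/√15 = 2.8402
z = (x̄−μ₀)/SE = (26.6−24)/2.8402 = 0.9154

test statistic = 0.915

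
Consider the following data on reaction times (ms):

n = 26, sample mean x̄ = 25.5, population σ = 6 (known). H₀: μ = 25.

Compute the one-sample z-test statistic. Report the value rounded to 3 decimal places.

test statistic = 0.425

SE = σ/√n = 6/√26 = 1.1767
z = (x̄−μ₀)/SE = (25.5−25)/1.1767 = 0.4249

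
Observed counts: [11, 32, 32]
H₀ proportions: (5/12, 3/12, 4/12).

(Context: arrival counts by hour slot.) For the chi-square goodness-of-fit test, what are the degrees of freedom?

degrees of freedom = 2

df = k − 1 = 3 − 1 = 2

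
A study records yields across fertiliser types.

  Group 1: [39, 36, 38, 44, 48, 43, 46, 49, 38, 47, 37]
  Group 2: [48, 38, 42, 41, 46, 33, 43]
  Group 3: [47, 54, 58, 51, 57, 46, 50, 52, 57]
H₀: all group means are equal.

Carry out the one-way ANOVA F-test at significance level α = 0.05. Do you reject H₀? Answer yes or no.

reject H₀: yes

Group means [42.27, 41.57, 52.44], grand mean 45.481
SSB = Σnᵢ(x̄ᵢ−x̄)² = 656.622; SSW = ΣΣ(x−x̄ᵢ)² = 536.118
MSB = 656.622/2 = 328.3112; MSW = 536.118/24 = 22.3383
F = MSB/MSW = 14.6973
df = (2, 24)
p-value (upper-tail) = 0.00007
At α=0.05: p < α → reject H₀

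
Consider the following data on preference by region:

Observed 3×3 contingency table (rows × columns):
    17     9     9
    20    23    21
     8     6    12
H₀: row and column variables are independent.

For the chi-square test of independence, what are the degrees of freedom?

df = (r−1)(c−1) = (3−1)·(3−1) = 4

degrees of freedom = 4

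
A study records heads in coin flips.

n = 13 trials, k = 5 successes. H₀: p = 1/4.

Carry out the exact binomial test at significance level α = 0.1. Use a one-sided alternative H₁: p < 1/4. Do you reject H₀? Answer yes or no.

Exact binomial: n=13, k=5, p₀=1/4=0.2500
P(X≤5) from Σ C(n,i)·p₀^i·(1−p₀)^(n−i)
p-value (one-sided, H₁ less) = 0.91979
At α=0.1: p ≥ α → fail to reject H₀

reject H₀: no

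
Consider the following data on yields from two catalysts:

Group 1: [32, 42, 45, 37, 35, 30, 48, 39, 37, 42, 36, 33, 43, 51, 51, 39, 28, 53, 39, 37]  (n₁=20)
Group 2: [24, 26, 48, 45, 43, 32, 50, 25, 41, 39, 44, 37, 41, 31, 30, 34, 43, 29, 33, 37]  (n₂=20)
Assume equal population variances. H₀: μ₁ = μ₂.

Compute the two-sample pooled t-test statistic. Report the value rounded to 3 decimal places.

test statistic = 1.387

x̄₁=39.850, s₁=7.051, n₁=20
x̄₂=36.600, s₂=7.749, n₂=20
s_p² = [19·7.051² + 19·7.749²]/38 = 54.8776
SE = √(s_p²·(1/20+1/20)) = 2.3426
t = (39.850−36.600)/2.3426 = 1.3873
df = 38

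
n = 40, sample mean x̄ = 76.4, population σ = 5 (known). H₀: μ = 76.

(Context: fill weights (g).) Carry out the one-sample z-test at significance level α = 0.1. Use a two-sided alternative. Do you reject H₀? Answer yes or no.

reject H₀: no

SE = σ/√n = 5/√40 = 0.7906
z = (x̄−μ₀)/SE = (76.4−76)/0.7906 = 0.5060
p-value (two-sided) = 0.61288
At α=0.1: p ≥ α → fail to reject H₀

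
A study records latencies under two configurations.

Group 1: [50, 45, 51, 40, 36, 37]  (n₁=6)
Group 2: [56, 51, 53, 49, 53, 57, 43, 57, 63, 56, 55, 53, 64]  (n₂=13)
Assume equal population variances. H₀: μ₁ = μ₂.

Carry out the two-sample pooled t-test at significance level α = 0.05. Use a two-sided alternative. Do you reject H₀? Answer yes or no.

reject H₀: yes

x̄₁=43.167, s₁=6.494, n₁=6
x̄₂=54.615, s₂=5.485, n₂=13
s_p² = [5·6.494² + 12·5.485²]/17 = 33.6418
SE = √(s_p²·(1/6+1/13)) = 2.8627
t = (43.167−54.615)/2.8627 = -3.9993
df = 17
p-value (two-sided) = 0.00093
At α=0.05: p < α → reject H₀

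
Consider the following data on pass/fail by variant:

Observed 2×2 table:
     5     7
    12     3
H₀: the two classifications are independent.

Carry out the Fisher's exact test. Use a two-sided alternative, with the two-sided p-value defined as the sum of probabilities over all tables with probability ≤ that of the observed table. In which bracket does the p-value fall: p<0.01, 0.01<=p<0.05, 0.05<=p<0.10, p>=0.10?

Margins: r₁=12, r₂=15, c₁=17, c₂=10, n=27
p_obs = C(12,5)·C(15,12)/C(27,17); sum pmf over tables with pmf ≤ p_obs
p-value (two-sided) = 0.05675
→ bracket: 0.05<=p<0.10

p-value bracket: 0.05<=p<0.10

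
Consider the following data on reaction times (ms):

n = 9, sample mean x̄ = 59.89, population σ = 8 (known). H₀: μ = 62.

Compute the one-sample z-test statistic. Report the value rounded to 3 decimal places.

test statistic = -0.791

SE = σ/√n = 8/√9 = 2.6667
z = (x̄−μ₀)/SE = (59.89−62)/2.6667 = -0.7912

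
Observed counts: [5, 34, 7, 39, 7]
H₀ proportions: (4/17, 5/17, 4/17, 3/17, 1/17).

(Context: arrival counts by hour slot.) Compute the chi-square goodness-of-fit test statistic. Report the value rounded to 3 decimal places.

n = 92; E_i = n·p_i = [21.65, 27.06, 21.65, 16.24, 5.41]
χ² = (5−21.65)²/21.65 + (34−27.06)²/27.06 + (7−21.65)²/21.65 + (39−16.24)²/16.24 + (7−5.41)²/5.41 = 56.8793
df = 4

test statistic = 56.879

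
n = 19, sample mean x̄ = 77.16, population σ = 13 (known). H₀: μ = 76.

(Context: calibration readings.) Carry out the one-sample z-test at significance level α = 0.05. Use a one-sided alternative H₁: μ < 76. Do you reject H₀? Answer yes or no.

reject H₀: no

SE = σ/√n = 13/√19 = 2.9824
z = (x̄−μ₀)/SE = (77.16−76)/2.9824 = 0.3889
p-value (one-sided, H₁ less) = 0.65134
At α=0.05: p ≥ α → fail to reject H₀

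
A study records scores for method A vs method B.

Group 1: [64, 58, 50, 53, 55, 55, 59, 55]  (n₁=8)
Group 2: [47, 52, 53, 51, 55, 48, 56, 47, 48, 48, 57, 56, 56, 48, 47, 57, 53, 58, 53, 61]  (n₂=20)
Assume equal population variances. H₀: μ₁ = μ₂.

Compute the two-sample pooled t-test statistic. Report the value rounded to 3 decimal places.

x̄₁=56.125, s₁=4.224, n₁=8
x̄₂=52.550, s₂=4.359, n₂=20
s_p² = [7·4.224² + 19·4.359²]/26 = 18.6856
SE = √(s_p²·(1/8+1/20)) = 1.8083
t = (56.125−52.550)/1.8083 = 1.9770
df = 26

test statistic = 1.977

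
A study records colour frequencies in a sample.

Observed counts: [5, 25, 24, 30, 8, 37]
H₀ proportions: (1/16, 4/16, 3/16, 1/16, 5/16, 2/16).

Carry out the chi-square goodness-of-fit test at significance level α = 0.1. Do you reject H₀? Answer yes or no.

reject H₀: yes

n = 129; E_i = n·p_i = [8.06, 32.25, 24.19, 8.06, 40.31, 16.12]
χ² = (5−8.06)²/8.06 + (25−32.25)²/32.25 + (24−24.19)²/24.19 + (30−8.06)²/8.06 + (8−40.31)²/40.31 + (37−16.12)²/16.12 = 115.4093
df = 5
p-value (upper-tail) = 0.00000
At α=0.1: p < α → reject H₀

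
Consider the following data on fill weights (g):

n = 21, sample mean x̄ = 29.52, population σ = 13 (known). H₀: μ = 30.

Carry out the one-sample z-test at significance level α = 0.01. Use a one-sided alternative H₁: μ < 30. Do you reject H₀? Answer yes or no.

SE = σ/√n = 13/√21 = 2.8368
z = (x̄−μ₀)/SE = (29.52−30)/2.8368 = -0.1692
p-value (one-sided, H₁ less) = 0.43282
At α=0.01: p ≥ α → fail to reject H₀

reject H₀: no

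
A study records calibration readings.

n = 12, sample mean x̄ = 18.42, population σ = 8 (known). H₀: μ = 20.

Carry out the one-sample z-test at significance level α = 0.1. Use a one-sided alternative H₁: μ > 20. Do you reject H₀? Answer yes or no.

SE = σ/√n = 8/√12 = 2.3094
z = (x̄−μ₀)/SE = (18.42−20)/2.3094 = -0.6842
p-value (one-sided, H₁ greater) = 0.75306
At α=0.1: p ≥ α → fail to reject H₀

reject H₀: no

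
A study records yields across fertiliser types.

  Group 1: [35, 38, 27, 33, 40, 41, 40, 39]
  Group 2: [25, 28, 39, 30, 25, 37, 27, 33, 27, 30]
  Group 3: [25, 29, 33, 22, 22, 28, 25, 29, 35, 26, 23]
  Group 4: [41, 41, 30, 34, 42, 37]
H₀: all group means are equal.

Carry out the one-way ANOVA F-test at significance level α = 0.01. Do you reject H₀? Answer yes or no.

Group means [36.62, 30.10, 27.00, 37.50], grand mean 31.886
SSB = Σnᵢ(x̄ᵢ−x̄)² = 663.268; SSW = ΣΣ(x−x̄ᵢ)² = 666.275
MSB = 663.268/3 = 221.0893; MSW = 666.275/31 = 21.4927
F = MSB/MSW = 10.2867
df = (3, 31)
p-value (upper-tail) = 0.00007
At α=0.01: p < α → reject H₀

reject H₀: yes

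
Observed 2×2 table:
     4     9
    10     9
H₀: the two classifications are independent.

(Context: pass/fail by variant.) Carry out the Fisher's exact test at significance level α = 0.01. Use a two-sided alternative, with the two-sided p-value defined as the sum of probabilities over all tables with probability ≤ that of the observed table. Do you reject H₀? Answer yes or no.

reject H₀: no

Margins: r₁=13, r₂=19, c₁=14, c₂=18, n=32
p_obs = C(13,4)·C(19,10)/C(32,14); sum pmf over tables with pmf ≤ p_obs
p-value (two-sided) = 0.28929
At α=0.01: p ≥ α → fail to reject H₀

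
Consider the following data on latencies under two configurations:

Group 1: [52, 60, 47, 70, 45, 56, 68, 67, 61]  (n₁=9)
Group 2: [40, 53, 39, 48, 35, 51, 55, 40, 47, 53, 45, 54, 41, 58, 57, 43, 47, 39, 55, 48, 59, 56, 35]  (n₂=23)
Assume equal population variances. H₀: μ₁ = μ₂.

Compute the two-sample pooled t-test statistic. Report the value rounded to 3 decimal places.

test statistic = 3.389

x̄₁=58.444, s₁=9.126, n₁=9
x̄₂=47.739, s₂=7.599, n₂=23
s_p² = [8·9.126² + 22·7.599²]/30 = 64.5552
SE = √(s_p²·(1/9+1/23)) = 3.1590
t = (58.444−47.739)/3.1590 = 3.3888
df = 30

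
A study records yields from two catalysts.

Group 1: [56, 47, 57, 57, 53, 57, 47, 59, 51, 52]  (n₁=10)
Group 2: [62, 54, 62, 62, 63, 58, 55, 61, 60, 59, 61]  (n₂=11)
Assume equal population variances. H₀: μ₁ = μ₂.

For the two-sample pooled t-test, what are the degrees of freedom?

df = n₁ + n₂ − 2 = 10 + 11 − 2 = 19

degrees of freedom = 19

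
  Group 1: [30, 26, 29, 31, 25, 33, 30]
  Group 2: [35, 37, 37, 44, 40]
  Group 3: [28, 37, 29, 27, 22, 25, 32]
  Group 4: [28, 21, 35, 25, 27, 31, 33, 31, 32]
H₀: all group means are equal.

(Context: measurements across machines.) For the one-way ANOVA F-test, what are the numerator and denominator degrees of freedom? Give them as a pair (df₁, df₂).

k = 4 groups, N = 28 total
df = (k−1, N−k) = (4−1, 28−4) = (3, 24)

degrees of freedom = [3, 24]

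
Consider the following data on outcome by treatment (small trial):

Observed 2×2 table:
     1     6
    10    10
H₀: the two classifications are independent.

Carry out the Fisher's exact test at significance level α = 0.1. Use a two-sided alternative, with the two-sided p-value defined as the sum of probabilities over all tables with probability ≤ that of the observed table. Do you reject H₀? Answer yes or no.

Margins: r₁=7, r₂=20, c₁=11, c₂=16, n=27
p_obs = C(7,1)·C(20,10)/C(27,11); sum pmf over tables with pmf ≤ p_obs
p-value (two-sided) = 0.18320
At α=0.1: p ≥ α → fail to reject H₀

reject H₀: no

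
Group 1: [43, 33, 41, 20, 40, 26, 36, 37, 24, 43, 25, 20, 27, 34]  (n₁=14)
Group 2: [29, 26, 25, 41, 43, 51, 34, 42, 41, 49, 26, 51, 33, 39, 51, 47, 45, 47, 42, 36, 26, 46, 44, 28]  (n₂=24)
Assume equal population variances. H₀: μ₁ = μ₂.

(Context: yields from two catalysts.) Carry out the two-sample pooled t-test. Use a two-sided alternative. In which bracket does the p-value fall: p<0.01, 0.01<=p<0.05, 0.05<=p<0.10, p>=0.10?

x̄₁=32.071, s₁=8.297, n₁=14
x̄₂=39.250, s₂=8.858, n₂=24
s_p² = [13·8.297² + 23·8.858²]/36 = 74.9841
SE = √(s_p²·(1/14+1/24)) = 2.9121
t = (32.071−39.250)/2.9121 = -2.4651
df = 36
p-value (two-sided) = 0.01860
→ bracket: 0.01<=p<0.05

p-value bracket: 0.01<=p<0.05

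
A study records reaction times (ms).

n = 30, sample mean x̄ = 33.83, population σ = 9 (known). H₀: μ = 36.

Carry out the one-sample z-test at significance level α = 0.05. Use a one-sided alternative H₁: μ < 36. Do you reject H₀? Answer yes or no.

reject H₀: no

SE = σ/√n = 9/√30 = 1.6432
z = (x̄−μ₀)/SE = (33.83−36)/1.6432 = -1.3206
p-value (one-sided, H₁ less) = 0.09331
At α=0.05: p ≥ α → fail to reject H₀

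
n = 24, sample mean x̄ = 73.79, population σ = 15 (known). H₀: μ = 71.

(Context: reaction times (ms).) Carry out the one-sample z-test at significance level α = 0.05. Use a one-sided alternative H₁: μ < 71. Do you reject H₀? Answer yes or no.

reject H₀: no

SE = σ/√n = 15/√24 = 3.0619
z = (x̄−μ₀)/SE = (73.79−71)/3.0619 = 0.9112
p-value (one-sided, H₁ less) = 0.81891
At α=0.05: p ≥ α → fail to reject H₀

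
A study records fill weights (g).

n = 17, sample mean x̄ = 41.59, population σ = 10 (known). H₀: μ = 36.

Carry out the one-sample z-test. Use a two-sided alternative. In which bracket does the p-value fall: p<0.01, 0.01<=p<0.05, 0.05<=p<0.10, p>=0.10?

p-value bracket: 0.01<=p<0.05

SE = σ/√n = 10/√17 = 2.4254
z = (x̄−μ₀)/SE = (41.59−36)/2.4254 = 2.3048
p-value (two-sided) = 0.02118
→ bracket: 0.01<=p<0.05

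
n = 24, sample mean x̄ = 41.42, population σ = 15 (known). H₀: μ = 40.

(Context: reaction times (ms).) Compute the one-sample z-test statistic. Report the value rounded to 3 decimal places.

SE = σ/√n = 15/√24 = 3.0619
z = (x̄−μ₀)/SE = (41.42−40)/3.0619 = 0.4638

test statistic = 0.464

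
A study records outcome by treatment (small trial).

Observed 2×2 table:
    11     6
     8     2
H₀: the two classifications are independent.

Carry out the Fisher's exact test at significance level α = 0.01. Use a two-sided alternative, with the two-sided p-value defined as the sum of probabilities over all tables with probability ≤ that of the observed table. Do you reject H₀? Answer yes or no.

reject H₀: no

Margins: r₁=17, r₂=10, c₁=19, c₂=8, n=27
p_obs = C(17,11)·C(10,8)/C(27,19); sum pmf over tables with pmf ≤ p_obs
p-value (two-sided) = 0.66552
At α=0.01: p ≥ α → fail to reject H₀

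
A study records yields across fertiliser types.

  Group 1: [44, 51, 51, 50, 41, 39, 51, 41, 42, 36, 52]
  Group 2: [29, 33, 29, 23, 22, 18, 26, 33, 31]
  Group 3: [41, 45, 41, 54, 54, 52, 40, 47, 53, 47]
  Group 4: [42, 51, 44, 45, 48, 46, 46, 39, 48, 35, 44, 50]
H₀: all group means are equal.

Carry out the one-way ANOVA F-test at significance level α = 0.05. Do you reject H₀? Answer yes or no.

Group means [45.27, 27.11, 47.40, 44.83], grand mean 41.762
SSB = Σnᵢ(x̄ᵢ−x̄)² = 2498.482; SSW = ΣΣ(x−x̄ᵢ)² = 1069.137
MSB = 2498.482/3 = 832.8272; MSW = 1069.137/38 = 28.1352
F = MSB/MSW = 29.6009
df = (3, 38)
p-value (upper-tail) = 0.00000
At α=0.05: p < α → reject H₀

reject H₀: yes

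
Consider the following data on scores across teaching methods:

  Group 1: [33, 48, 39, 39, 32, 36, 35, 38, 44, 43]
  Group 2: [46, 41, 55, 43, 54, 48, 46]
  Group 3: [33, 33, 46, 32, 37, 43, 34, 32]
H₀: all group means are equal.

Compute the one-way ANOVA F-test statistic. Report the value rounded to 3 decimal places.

test statistic = 9.635

Group means [38.70, 47.57, 36.25], grand mean 40.400
SSB = Σnᵢ(x̄ᵢ−x̄)² = 526.686; SSW = ΣΣ(x−x̄ᵢ)² = 601.314
MSB = 526.686/2 = 263.3429; MSW = 601.314/22 = 27.3325
F = MSB/MSW = 9.6348
df = (2, 22)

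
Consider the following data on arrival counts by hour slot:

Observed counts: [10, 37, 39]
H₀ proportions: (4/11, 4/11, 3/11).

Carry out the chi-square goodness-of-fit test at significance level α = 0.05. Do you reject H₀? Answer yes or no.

n = 86; E_i = n·p_i = [31.27, 31.27, 23.45]
χ² = (10−31.27)²/31.27 + (37−31.27)²/31.27 + (39−23.45)²/23.45 = 25.8227
df = 2
p-value (upper-tail) = 0.00000
At α=0.05: p < α → reject H₀

reject H₀: yes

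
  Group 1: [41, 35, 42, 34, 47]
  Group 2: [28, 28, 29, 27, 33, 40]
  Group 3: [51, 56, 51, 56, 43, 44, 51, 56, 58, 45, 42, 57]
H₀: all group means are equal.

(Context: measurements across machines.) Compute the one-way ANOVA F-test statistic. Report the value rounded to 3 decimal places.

Group means [39.80, 30.83, 50.83], grand mean 43.217
SSB = Σnᵢ(x̄ᵢ−x̄)² = 1674.613; SSW = ΣΣ(x−x̄ᵢ)² = 627.300
MSB = 1674.613/2 = 837.3065; MSW = 627.300/20 = 31.3650
F = MSB/MSW = 26.6956
df = (2, 20)

test statistic = 26.696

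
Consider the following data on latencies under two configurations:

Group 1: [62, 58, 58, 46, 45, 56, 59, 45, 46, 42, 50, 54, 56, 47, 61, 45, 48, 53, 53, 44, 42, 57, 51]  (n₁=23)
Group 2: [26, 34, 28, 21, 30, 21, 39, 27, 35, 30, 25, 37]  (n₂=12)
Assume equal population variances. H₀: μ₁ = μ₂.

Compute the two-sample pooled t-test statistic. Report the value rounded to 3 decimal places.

test statistic = 9.896

x̄₁=51.217, s₁=6.324, n₁=23
x̄₂=29.417, s₂=5.900, n₂=12
s_p² = [22·6.324² + 11·5.900²]/33 = 38.2676
SE = √(s_p²·(1/23+1/12)) = 2.2029
t = (51.217−29.417)/2.2029 = 9.8964
df = 33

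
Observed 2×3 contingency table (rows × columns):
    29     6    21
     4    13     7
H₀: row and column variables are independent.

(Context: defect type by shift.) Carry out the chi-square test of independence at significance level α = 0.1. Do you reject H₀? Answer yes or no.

reject H₀: yes

Row totals [56, 24], col totals [33, 19, 28], n=80
χ² = (29−23.10)²/23.10 + (6−13.30)²/13.30 + (21−19.60)²/19.60 + (4−9.90)²/9.90 + (13−5.70)²/5.70 + (7−8.40)²/8.40 = 18.7123
df = 2
p-value (upper-tail) = 0.00009
At α=0.1: p < α → reject H₀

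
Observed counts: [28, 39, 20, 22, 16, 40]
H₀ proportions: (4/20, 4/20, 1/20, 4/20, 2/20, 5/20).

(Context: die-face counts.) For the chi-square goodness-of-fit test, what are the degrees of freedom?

degrees of freedom = 5

df = k − 1 = 6 − 1 = 5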